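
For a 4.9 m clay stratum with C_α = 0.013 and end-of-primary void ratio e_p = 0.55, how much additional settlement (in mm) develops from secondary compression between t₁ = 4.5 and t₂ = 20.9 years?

S_s ≈ 27.4 mm

Secondary compression: S_s = C_α·H/(1+e_p)·log₁₀(t₂/t₁)
S_s = 0.013×4.9/(1+0.55)×log₁₀(20.9/4.5)
    = 0.0411 × 0.6669 = 0.02741 m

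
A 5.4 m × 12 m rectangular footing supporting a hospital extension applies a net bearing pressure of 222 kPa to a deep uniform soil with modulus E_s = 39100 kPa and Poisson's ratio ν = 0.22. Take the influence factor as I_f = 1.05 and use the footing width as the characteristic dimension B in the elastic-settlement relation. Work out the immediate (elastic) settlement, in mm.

S_e ≈ 30.6 mm

Immediate (elastic) settlement: S_e = q·B·(1−ν²)/E_s · I_f.
S_e = 222 × 5.4 × (1 − 0.22²) / 39100 × 1.05
    = 222 × 5.4 × 0.9516 / 39100 × 1.05
    = 0.03063 m = 30.63 mm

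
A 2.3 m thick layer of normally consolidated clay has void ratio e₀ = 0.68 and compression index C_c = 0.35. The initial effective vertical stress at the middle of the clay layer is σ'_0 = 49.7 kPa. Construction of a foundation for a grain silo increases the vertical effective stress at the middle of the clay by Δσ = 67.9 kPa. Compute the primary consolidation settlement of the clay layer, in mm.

Final effective stress: σ'_f = σ'_0 + Δσ = 49.7 + 67.9 = 117.6 kPa.
Normally consolidated clay, so the full stress increment lies on the virgin compression line:
S_c = C_c·H/(1+e₀)·log₁₀(σ'_f/σ'_0) = 0.35×2.3/(1+0.68)×log₁₀(117.6/49.7)
    = 0.47917 × 0.37405 = 0.1792 m

S_c ≈ 179 mm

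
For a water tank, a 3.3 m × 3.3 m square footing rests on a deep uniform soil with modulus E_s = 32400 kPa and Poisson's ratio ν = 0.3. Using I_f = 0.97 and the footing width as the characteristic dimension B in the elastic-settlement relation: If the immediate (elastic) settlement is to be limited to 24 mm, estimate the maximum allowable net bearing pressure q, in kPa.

q ≈ 267 kPa

S_e = q·B·(1−ν²)/E_s · I_f  ⇒  q = S_e·E_s / (B·(1−ν²)·I_f).
q = 0.024 × 32400 / (3.3 × 0.91 × 0.97) = 266.9 kPa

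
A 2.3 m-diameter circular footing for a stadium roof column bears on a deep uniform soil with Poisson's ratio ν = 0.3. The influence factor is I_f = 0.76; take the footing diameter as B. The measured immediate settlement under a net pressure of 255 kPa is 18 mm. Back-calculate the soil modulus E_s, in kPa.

E_s ≈ 22500 kPa

S_e = q·B·(1−ν²)/E_s · I_f  ⇒  E_s = q·B·(1−ν²)·I_f / S_e.
E_s = 255 × 2.3 × 0.91 × 0.76 / 0.018 = 22530 kPa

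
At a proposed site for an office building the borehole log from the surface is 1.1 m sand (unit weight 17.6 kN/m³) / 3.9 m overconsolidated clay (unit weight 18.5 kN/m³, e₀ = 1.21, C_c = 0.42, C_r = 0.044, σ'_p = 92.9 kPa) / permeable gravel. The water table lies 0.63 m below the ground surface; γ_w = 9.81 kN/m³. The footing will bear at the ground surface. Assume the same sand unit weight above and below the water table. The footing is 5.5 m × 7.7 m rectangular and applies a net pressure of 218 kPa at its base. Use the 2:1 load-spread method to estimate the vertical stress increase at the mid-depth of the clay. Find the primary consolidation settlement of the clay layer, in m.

Mid-depth of clay below the ground surface: z = 1.1 + 3.9/2 = 3.05 m.
Total vertical stress at mid-clay: σ_v = 17.6×1.1 + 18.5×1.95 = 55.435 kPa.
Pore pressure: u = 9.81×(3.05 − 0.63) = 23.74 kPa.
Initial effective stress: σ'_0 = σ_v − u = 55.435 − 23.74 = 31.695 kPa.
Stress increase at mid-clay by the 2:1 spreading method:
Δσ = qBL/((B+z)(L+z)) = 218×5.5×7.7/((5.5+3.05)(7.7+3.05)) = 100.45 kPa
Final effective stress: σ'_f = 31.695 + 100.45 = 132.15 kPa.
σ'_f = 132.15 > σ'_p = 92.9 kPa, so the stress path crosses the preconsolidation pressure — recompression up to σ'_p, then virgin compression beyond:
S_c = H/(1+e₀)·[C_r·log₁₀(σ'_p/σ'_0) + C_c·log₁₀(σ'_f/σ'_p)]
    = 3.9/2.21 × [0.044×log₁₀(92.9/31.695) + 0.42×log₁₀(132.15/92.9)]
    = 1.7647 × [0.020549 + 0.064282] = 0.1497 m

S_c ≈ 0.15 m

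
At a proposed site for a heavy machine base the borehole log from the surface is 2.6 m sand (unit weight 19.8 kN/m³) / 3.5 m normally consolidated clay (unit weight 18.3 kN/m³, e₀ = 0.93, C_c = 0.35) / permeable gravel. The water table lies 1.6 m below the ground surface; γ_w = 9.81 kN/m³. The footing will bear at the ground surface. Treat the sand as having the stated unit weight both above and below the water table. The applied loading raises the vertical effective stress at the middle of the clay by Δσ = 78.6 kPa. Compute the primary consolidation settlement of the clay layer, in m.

Mid-depth of clay below the ground surface: z = 2.6 + 3.5/2 = 4.35 m.
Total vertical stress at mid-clay: σ_v = 19.8×2.6 + 18.3×1.75 = 83.505 kPa.
Pore pressure: u = 9.81×(4.35 − 1.6) = 26.978 kPa.
Initial effective stress: σ'_0 = σ_v − u = 83.505 − 26.978 = 56.527 kPa.
Final effective stress: σ'_f = σ'_0 + Δσ = 56.527 + 78.6 = 135.13 kPa.
Normally consolidated clay, so the full stress increment lies on the virgin compression line:
S_c = C_c·H/(1+e₀)·log₁₀(σ'_f/σ'_0) = 0.35×3.5/(1+0.93)×log₁₀(135.13/56.527)
    = 0.63472 × 0.3785 = 0.2402 m

S_c ≈ 0.24 m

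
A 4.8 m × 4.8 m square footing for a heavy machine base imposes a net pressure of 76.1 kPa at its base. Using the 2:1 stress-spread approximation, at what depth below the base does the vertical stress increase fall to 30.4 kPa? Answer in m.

z ≈ 2.79 m

2:1 spreading — at depth z the loaded area has grown by z in each plan dimension:
qB²/(B+z)² = Δσ_z ⇒ z = B(√(q/Δσ_z) − 1) = 4.8×(√(76.1/30.4) − 1) = 2.794 m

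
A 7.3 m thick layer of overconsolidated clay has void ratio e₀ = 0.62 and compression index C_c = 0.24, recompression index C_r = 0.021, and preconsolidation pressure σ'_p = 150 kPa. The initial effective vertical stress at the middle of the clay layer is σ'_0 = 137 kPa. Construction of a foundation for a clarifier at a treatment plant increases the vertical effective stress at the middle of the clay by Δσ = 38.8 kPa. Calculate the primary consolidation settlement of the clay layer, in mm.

S_c ≈ 78.3 mm

Final effective stress: σ'_f = 137 + 38.8 = 175.8 kPa.
σ'_f = 175.8 > σ'_p = 150 kPa, so the stress path crosses the preconsolidation pressure — recompression up to σ'_p, then virgin compression beyond:
S_c = H/(1+e₀)·[C_r·log₁₀(σ'_p/σ'_0) + C_c·log₁₀(σ'_f/σ'_p)]
    = 7.3/1.62 × [0.021×log₁₀(150/137) + 0.24×log₁₀(175.8/150)]
    = 4.5062 × [0.00082678 + 0.016543] = 0.07827 m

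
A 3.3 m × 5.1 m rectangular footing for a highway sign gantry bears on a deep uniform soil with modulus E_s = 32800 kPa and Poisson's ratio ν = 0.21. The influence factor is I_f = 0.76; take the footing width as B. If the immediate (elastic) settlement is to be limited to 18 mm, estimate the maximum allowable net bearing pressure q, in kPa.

q ≈ 246 kPa

S_e = q·B·(1−ν²)/E_s · I_f  ⇒  q = S_e·E_s / (B·(1−ν²)·I_f).
q = 0.018 × 32800 / (3.3 × 0.9559 × 0.76) = 246.3 kPa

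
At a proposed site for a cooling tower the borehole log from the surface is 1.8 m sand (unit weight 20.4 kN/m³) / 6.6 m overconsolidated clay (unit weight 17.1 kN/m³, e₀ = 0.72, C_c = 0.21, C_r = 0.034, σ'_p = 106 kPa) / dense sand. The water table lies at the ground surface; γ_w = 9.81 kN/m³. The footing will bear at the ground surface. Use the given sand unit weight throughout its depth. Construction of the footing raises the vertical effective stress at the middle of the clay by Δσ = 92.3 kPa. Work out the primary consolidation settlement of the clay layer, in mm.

Mid-depth of clay below the ground surface: z = 1.8 + 6.6/2 = 5.1 m.
Total vertical stress at mid-clay: σ_v = 20.4×1.8 + 17.1×3.3 = 93.15 kPa.
Pore pressure: u = 9.81×(5.1 − 0) = 50.031 kPa.
Initial effective stress: σ'_0 = σ_v − u = 93.15 − 50.031 = 43.119 kPa.
Final effective stress: σ'_f = 43.119 + 92.3 = 135.42 kPa.
σ'_f = 135.42 > σ'_p = 106 kPa, so the stress path crosses the preconsolidation pressure — recompression up to σ'_p, then virgin compression beyond:
S_c = H/(1+e₀)·[C_r·log₁₀(σ'_p/σ'_0) + C_c·log₁₀(σ'_f/σ'_p)]
    = 6.6/1.72 × [0.034×log₁₀(106/43.119) + 0.21×log₁₀(135.42/106)]
    = 3.8372 × [0.013282 + 0.022339] = 0.1367 m

S_c ≈ 137 mm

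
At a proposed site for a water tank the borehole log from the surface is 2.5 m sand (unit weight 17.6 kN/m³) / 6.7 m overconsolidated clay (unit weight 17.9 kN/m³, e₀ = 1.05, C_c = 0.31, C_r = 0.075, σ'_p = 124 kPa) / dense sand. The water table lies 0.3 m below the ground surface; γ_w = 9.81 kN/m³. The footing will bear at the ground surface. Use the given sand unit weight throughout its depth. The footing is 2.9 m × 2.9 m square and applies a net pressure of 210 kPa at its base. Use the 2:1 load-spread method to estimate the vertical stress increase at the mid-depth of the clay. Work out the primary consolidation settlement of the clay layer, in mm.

Mid-depth of clay below the ground surface: z = 2.5 + 6.7/2 = 5.85 m.
Total vertical stress at mid-clay: σ_v = 17.6×2.5 + 17.9×3.35 = 103.97 kPa.
Pore pressure: u = 9.81×(5.85 − 0.3) = 54.446 kPa.
Initial effective stress: σ'_0 = σ_v − u = 103.97 − 54.446 = 49.524 kPa.
Stress increase at mid-clay by the 2:1 spreading method:
Δσ = qBL/((B+z)(L+z)) = 210×2.9×2.9/((2.9+5.85)(2.9+5.85)) = 23.067 kPa
Final effective stress: σ'_f = 49.524 + 23.067 = 72.591 kPa.
σ'_f = 72.591 ≤ σ'_p = 124 kPa, so the clay remains overconsolidated and only the recompression index applies:
S_c = C_r·H/(1+e₀)·log₁₀(σ'_f/σ'_0) = 0.075×6.7/2.05×log₁₀(72.591/49.524)
    = 0.24512 × 0.16607 = 0.04071 m

S_c ≈ 40.7 mm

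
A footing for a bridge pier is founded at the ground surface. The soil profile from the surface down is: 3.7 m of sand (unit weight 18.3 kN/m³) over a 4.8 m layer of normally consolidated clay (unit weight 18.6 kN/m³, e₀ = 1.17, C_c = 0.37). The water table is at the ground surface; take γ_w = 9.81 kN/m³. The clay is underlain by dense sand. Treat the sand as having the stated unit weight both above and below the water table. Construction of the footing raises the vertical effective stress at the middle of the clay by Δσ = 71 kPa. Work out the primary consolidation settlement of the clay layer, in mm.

Mid-depth of clay below the ground surface: z = 3.7 + 4.8/2 = 6.1 m.
Total vertical stress at mid-clay: σ_v = 18.3×3.7 + 18.6×2.4 = 112.35 kPa.
Pore pressure: u = 9.81×(6.1 − 0) = 59.841 kPa.
Initial effective stress: σ'_0 = σ_v − u = 112.35 − 59.841 = 52.509 kPa.
Final effective stress: σ'_f = σ'_0 + Δσ = 52.509 + 71 = 123.51 kPa.
Normally consolidated clay, so the full stress increment lies on the virgin compression line:
S_c = C_c·H/(1+e₀)·log₁₀(σ'_f/σ'_0) = 0.37×4.8/(1+1.17)×log₁₀(123.51/52.509)
    = 0.81843 × 0.37147 = 0.304 m

S_c ≈ 304 mm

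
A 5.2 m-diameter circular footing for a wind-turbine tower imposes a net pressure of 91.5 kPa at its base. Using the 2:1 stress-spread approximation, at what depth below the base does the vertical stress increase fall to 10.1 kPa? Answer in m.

z ≈ 10.5 m

2:1 spreading — at depth z the loaded area has grown by z in each plan dimension:
qD²/(D+z)² = Δσ_z ⇒ z = D(√(q/Δσ_z) − 1) = 5.2×(√(91.5/10.1) − 1) = 10.45 m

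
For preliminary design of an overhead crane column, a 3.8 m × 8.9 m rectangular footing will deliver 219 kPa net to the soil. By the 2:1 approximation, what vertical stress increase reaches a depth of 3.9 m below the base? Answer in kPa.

By the 2:1 method the load spreads at 1 horizontal : 2 vertical, so at depth z the loaded area has grown by z in each plan dimension:
Δσ = qBL/((B+z)(L+z)) = 219×3.8×8.9/((3.8+3.9)(8.9+3.9)) = 75.148 kPa

Δσ_z ≈ 75.1 kPa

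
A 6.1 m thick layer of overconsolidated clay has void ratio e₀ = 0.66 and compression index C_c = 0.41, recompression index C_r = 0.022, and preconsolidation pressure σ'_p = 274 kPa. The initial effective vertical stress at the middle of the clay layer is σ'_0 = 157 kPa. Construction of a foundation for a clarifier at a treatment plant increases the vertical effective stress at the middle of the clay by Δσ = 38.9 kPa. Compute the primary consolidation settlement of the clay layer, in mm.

Final effective stress: σ'_f = 157 + 38.9 = 195.9 kPa.
σ'_f = 195.9 ≤ σ'_p = 274 kPa, so the clay remains overconsolidated and only the recompression index applies:
S_c = C_r·H/(1+e₀)·log₁₀(σ'_f/σ'_0) = 0.022×6.1/1.66×log₁₀(195.9/157)
    = 0.080843 × 0.096135 = 0.007772 m

S_c ≈ 7.77 mm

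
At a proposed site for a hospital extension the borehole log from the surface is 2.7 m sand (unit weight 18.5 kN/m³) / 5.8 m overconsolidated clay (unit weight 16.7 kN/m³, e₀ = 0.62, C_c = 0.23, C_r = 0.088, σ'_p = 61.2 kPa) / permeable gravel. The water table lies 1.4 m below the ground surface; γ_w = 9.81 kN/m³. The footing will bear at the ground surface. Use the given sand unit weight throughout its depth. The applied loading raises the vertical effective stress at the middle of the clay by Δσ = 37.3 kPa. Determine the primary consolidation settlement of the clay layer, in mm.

Mid-depth of clay below the ground surface: z = 2.7 + 5.8/2 = 5.6 m.
Total vertical stress at mid-clay: σ_v = 18.5×2.7 + 16.7×2.9 = 98.38 kPa.
Pore pressure: u = 9.81×(5.6 − 1.4) = 41.202 kPa.
Initial effective stress: σ'_0 = σ_v − u = 98.38 − 41.202 = 57.178 kPa.
Final effective stress: σ'_f = 57.178 + 37.3 = 94.478 kPa.
σ'_f = 94.478 > σ'_p = 61.2 kPa, so the stress path crosses the preconsolidation pressure — recompression up to σ'_p, then virgin compression beyond:
S_c = H/(1+e₀)·[C_r·log₁₀(σ'_p/σ'_0) + C_c·log₁₀(σ'_f/σ'_p)]
    = 5.8/1.62 × [0.088×log₁₀(61.2/57.178) + 0.23×log₁₀(94.478/61.2)]
    = 3.5802 × [0.002598 + 0.043373] = 0.1646 m

S_c ≈ 165 mm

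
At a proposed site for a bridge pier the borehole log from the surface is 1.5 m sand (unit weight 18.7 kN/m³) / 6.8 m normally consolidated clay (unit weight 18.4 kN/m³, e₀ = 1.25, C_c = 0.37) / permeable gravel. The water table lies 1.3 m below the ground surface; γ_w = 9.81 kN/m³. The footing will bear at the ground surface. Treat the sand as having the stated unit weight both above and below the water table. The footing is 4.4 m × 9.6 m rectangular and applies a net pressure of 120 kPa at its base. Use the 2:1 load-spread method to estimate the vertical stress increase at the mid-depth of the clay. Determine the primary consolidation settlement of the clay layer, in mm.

Mid-depth of clay below the ground surface: z = 1.5 + 6.8/2 = 4.9 m.
Total vertical stress at mid-clay: σ_v = 18.7×1.5 + 18.4×3.4 = 90.61 kPa.
Pore pressure: u = 9.81×(4.9 − 1.3) = 35.316 kPa.
Initial effective stress: σ'_0 = σ_v − u = 90.61 − 35.316 = 55.294 kPa.
Stress increase at mid-clay by the 2:1 spreading method:
Δσ = qBL/((B+z)(L+z)) = 120×4.4×9.6/((4.4+4.9)(9.6+4.9)) = 37.588 kPa
Final effective stress: σ'_f = σ'_0 + Δσ = 55.294 + 37.588 = 92.882 kPa.
Normally consolidated clay, so the full stress increment lies on the virgin compression line:
S_c = C_c·H/(1+e₀)·log₁₀(σ'_f/σ'_0) = 0.37×6.8/(1+1.25)×log₁₀(92.882/55.294)
    = 1.1182 × 0.22525 = 0.2519 m

S_c ≈ 252 mm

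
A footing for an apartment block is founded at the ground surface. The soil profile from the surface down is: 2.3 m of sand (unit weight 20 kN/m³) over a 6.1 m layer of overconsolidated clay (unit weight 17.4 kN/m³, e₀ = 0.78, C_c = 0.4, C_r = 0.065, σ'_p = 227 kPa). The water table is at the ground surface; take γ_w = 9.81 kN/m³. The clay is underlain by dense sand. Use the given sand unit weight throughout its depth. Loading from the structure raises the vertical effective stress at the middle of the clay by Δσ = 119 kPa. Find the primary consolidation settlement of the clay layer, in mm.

Mid-depth of clay below the ground surface: z = 2.3 + 6.1/2 = 5.35 m.
Total vertical stress at mid-clay: σ_v = 20×2.3 + 17.4×3.05 = 99.07 kPa.
Pore pressure: u = 9.81×(5.35 − 0) = 52.483 kPa.
Initial effective stress: σ'_0 = σ_v − u = 99.07 − 52.483 = 46.587 kPa.
Final effective stress: σ'_f = 46.587 + 119 = 165.59 kPa.
σ'_f = 165.59 ≤ σ'_p = 227 kPa, so the clay remains overconsolidated and only the recompression index applies:
S_c = C_r·H/(1+e₀)·log₁₀(σ'_f/σ'_0) = 0.065×6.1/1.78×log₁₀(165.59/46.587)
    = 0.22276 × 0.55077 = 0.1227 m

S_c ≈ 123 mm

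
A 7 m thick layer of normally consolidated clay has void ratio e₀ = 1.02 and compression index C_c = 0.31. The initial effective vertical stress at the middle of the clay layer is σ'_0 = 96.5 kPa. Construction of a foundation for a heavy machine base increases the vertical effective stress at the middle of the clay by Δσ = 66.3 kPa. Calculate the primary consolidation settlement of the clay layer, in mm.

S_c ≈ 244 mm

Final effective stress: σ'_f = σ'_0 + Δσ = 96.5 + 66.3 = 162.8 kPa.
Normally consolidated clay, so the full stress increment lies on the virgin compression line:
S_c = C_c·H/(1+e₀)·log₁₀(σ'_f/σ'_0) = 0.31×7/(1+1.02)×log₁₀(162.8/96.5)
    = 1.0743 × 0.22713 = 0.244 m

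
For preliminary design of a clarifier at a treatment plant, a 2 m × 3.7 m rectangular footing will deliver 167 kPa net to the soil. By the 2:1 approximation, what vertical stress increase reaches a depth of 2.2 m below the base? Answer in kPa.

Δσ_z ≈ 49.9 kPa

By the 2:1 method the load spreads at 1 horizontal : 2 vertical, so at depth z the loaded area has grown by z in each plan dimension:
Δσ = qBL/((B+z)(L+z)) = 167×2×3.7/((2+2.2)(3.7+2.2)) = 49.871 kPa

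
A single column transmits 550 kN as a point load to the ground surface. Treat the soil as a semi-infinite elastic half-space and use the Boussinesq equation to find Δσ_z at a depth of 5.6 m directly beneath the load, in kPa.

Boussinesq vertical stress below a point load on an elastic half-space:
Δσ_z = 3P/(2πz²) · [1 + (r/z)²]^(−5/2)
r/z = 0/5.6 = 0; [1+(r/z)²]^(−5/2) = 1.
Δσ_z = 3×550/(2π×5.6²) × 1 = 8.3739 × 1 = 8.374 kPa

Δσ_z ≈ 8.37 kPa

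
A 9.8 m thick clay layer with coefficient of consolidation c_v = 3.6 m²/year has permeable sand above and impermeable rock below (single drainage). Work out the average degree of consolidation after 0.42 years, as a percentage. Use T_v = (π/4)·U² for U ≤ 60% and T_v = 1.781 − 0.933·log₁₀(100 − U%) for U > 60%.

U ≈ 14.2 %

Drainage path length: H_d = H = 9.8 m (single drainage).
T_v = c_v·t/H_d² = 3.6×0.42/9.8² = 0.015743.
T_v = 0.015743 corresponds to the U ≤ 60% branch:
U = √(4T_v/π) = 0.1416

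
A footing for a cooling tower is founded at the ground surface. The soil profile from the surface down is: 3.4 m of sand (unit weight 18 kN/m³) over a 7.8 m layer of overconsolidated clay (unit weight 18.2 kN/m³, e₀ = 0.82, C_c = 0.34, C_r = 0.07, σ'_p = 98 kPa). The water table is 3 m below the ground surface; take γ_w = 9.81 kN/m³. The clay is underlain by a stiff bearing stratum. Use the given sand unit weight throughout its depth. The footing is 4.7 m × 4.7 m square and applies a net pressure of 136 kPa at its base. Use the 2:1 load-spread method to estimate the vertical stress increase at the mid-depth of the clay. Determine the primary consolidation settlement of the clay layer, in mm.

S_c ≈ 89.1 mm

Mid-depth of clay below the ground surface: z = 3.4 + 7.8/2 = 7.3 m.
Total vertical stress at mid-clay: σ_v = 18×3.4 + 18.2×3.9 = 132.18 kPa.
Pore pressure: u = 9.81×(7.3 − 3) = 42.183 kPa.
Initial effective stress: σ'_0 = σ_v − u = 132.18 − 42.183 = 89.997 kPa.
Stress increase at mid-clay by the 2:1 spreading method:
Δσ = qBL/((B+z)(L+z)) = 136×4.7×4.7/((4.7+7.3)(4.7+7.3)) = 20.863 kPa
Final effective stress: σ'_f = 89.997 + 20.863 = 110.86 kPa.
σ'_f = 110.86 > σ'_p = 98 kPa, so the stress path crosses the preconsolidation pressure — recompression up to σ'_p, then virgin compression beyond:
S_c = H/(1+e₀)·[C_r·log₁₀(σ'_p/σ'_0) + C_c·log₁₀(σ'_f/σ'_p)]
    = 7.8/1.82 × [0.07×log₁₀(98/89.997) + 0.34×log₁₀(110.86/98)]
    = 4.2857 × [0.0025899 + 0.018207] = 0.08913 m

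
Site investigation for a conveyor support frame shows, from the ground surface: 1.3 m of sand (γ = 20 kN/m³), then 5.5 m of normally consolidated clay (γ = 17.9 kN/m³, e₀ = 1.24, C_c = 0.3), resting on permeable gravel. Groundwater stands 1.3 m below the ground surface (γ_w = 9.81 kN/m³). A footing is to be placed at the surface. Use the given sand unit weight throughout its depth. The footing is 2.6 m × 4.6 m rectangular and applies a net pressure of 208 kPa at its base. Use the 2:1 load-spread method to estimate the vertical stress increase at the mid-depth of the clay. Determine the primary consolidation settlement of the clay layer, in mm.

S_c ≈ 205 mm

Mid-depth of clay below the ground surface: z = 1.3 + 5.5/2 = 4.05 m.
Total vertical stress at mid-clay: σ_v = 20×1.3 + 17.9×2.75 = 75.225 kPa.
Pore pressure: u = 9.81×(4.05 − 1.3) = 26.978 kPa.
Initial effective stress: σ'_0 = σ_v − u = 75.225 − 26.978 = 48.247 kPa.
Stress increase at mid-clay by the 2:1 spreading method:
Δσ = qBL/((B+z)(L+z)) = 208×2.6×4.6/((2.6+4.05)(4.6+4.05)) = 43.247 kPa
Final effective stress: σ'_f = σ'_0 + Δσ = 48.247 + 43.247 = 91.494 kPa.
Normally consolidated clay, so the full stress increment lies on the virgin compression line:
S_c = C_c·H/(1+e₀)·log₁₀(σ'_f/σ'_0) = 0.3×5.5/(1+1.24)×log₁₀(91.494/48.247)
    = 0.73661 × 0.27792 = 0.2047 m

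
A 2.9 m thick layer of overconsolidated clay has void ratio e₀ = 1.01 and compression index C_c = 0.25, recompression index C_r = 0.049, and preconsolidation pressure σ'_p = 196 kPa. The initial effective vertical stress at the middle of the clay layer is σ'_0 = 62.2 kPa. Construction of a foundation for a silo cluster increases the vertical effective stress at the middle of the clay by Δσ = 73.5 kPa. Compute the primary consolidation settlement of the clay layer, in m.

S_c ≈ 0.024 m

Final effective stress: σ'_f = 62.2 + 73.5 = 135.7 kPa.
σ'_f = 135.7 ≤ σ'_p = 196 kPa, so the clay remains overconsolidated and only the recompression index applies:
S_c = C_r·H/(1+e₀)·log₁₀(σ'_f/σ'_0) = 0.049×2.9/2.01×log₁₀(135.7/62.2)
    = 0.070697 × 0.33879 = 0.02395 m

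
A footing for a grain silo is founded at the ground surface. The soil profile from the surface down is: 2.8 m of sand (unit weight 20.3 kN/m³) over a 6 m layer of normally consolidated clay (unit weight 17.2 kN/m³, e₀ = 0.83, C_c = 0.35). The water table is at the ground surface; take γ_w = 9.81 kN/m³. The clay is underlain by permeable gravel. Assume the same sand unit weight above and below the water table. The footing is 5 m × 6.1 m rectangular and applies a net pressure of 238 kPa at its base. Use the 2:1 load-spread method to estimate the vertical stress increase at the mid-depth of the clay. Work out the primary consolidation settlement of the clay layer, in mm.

Mid-depth of clay below the ground surface: z = 2.8 + 6/2 = 5.8 m.
Total vertical stress at mid-clay: σ_v = 20.3×2.8 + 17.2×3 = 108.44 kPa.
Pore pressure: u = 9.81×(5.8 − 0) = 56.898 kPa.
Initial effective stress: σ'_0 = σ_v − u = 108.44 − 56.898 = 51.542 kPa.
Stress increase at mid-clay by the 2:1 spreading method:
Δσ = qBL/((B+z)(L+z)) = 238×5×6.1/((5+5.8)(6.1+5.8)) = 56.481 kPa
Final effective stress: σ'_f = σ'_0 + Δσ = 51.542 + 56.481 = 108.02 kPa.
Normally consolidated clay, so the full stress increment lies on the virgin compression line:
S_c = C_c·H/(1+e₀)·log₁₀(σ'_f/σ'_0) = 0.35×6/(1+0.83)×log₁₀(108.02/51.542)
    = 1.1475 × 0.32134 = 0.3687 m

S_c ≈ 369 mm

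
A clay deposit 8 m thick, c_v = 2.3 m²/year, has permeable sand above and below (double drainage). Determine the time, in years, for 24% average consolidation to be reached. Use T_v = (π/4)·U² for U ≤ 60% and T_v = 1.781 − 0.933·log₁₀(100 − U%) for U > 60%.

Drainage path length: H_d = H/2 = 4 m (double drainage).
U ≤ 60%: T_v = (π/4)·U² = (π/4)×0.24² = 0.045239.
t = T_v·H_d²/c_v = 0.045239×4²/2.3 = 0.3147 years.

t ≈ 0.315 years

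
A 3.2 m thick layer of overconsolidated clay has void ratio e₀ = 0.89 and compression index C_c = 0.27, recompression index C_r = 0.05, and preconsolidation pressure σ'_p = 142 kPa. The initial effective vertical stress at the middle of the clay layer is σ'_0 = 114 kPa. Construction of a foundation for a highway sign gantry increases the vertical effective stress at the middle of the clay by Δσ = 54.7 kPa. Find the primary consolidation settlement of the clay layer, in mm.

Final effective stress: σ'_f = 114 + 54.7 = 168.7 kPa.
σ'_f = 168.7 > σ'_p = 142 kPa, so the stress path crosses the preconsolidation pressure — recompression up to σ'_p, then virgin compression beyond:
S_c = H/(1+e₀)·[C_r·log₁₀(σ'_p/σ'_0) + C_c·log₁₀(σ'_f/σ'_p)]
    = 3.2/1.89 × [0.05×log₁₀(142/114) + 0.27×log₁₀(168.7/142)]
    = 1.6931 × [0.0047692 + 0.020203] = 0.04228 m

S_c ≈ 42.3 mm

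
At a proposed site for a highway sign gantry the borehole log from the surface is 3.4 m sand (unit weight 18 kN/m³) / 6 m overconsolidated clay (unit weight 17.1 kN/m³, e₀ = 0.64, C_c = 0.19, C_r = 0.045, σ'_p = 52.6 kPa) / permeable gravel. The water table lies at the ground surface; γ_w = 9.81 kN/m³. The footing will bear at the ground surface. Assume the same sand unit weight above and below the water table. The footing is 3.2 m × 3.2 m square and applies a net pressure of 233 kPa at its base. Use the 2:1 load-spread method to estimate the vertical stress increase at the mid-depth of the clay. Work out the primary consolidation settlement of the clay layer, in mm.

S_c ≈ 114 mm

Mid-depth of clay below the ground surface: z = 3.4 + 6/2 = 6.4 m.
Total vertical stress at mid-clay: σ_v = 18×3.4 + 17.1×3 = 112.5 kPa.
Pore pressure: u = 9.81×(6.4 − 0) = 62.784 kPa.
Initial effective stress: σ'_0 = σ_v − u = 112.5 − 62.784 = 49.716 kPa.
Stress increase at mid-clay by the 2:1 spreading method:
Δσ = qBL/((B+z)(L+z)) = 233×3.2×3.2/((3.2+6.4)(3.2+6.4)) = 25.889 kPa
Final effective stress: σ'_f = 49.716 + 25.889 = 75.605 kPa.
σ'_f = 75.605 > σ'_p = 52.6 kPa, so the stress path crosses the preconsolidation pressure — recompression up to σ'_p, then virgin compression beyond:
S_c = H/(1+e₀)·[C_r·log₁₀(σ'_p/σ'_0) + C_c·log₁₀(σ'_f/σ'_p)]
    = 6/1.64 × [0.045×log₁₀(52.6/49.716) + 0.19×log₁₀(75.605/52.6)]
    = 3.6585 × [0.001102 + 0.029937] = 0.1136 m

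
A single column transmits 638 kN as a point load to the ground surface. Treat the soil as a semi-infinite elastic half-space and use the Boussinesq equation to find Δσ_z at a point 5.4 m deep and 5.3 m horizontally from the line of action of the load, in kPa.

Boussinesq vertical stress below a point load on an elastic half-space:
Δσ_z = 3P/(2πz²) · [1 + (r/z)²]^(−5/2)
r/z = 5.3/5.4 = 0.98148; [1+(r/z)²]^(−5/2) = 0.18515.
Δσ_z = 3×638/(2π×5.4²) × 0.18515 = 10.447 × 0.18515 = 1.934 kPa

Δσ_z ≈ 1.93 kPa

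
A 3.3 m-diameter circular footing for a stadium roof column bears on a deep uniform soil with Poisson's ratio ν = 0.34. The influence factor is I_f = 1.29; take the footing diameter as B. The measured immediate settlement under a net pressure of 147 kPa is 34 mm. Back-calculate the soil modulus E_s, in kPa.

E_s ≈ 16300 kPa

S_e = q·B·(1−ν²)/E_s · I_f  ⇒  E_s = q·B·(1−ν²)·I_f / S_e.
E_s = 147 × 3.3 × 0.8844 × 1.29 / 0.034 = 16280 kPa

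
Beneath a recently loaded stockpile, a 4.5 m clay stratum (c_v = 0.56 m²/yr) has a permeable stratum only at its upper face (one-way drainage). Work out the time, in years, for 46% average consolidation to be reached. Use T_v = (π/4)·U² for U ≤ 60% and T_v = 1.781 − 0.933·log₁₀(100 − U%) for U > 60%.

Drainage path length: H_d = H = 4.5 m (single drainage).
U ≤ 60%: T_v = (π/4)·U² = (π/4)×0.46² = 0.16619.
t = T_v·H_d²/c_v = 0.16619×4.5²/0.56 = 6.01 years.

t ≈ 6.01 years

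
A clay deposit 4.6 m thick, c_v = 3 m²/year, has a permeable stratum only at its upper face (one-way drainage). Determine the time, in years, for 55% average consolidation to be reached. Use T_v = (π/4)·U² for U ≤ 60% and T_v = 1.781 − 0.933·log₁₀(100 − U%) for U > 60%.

t ≈ 1.68 years

Drainage path length: H_d = H = 4.6 m (single drainage).
U ≤ 60%: T_v = (π/4)·U² = (π/4)×0.55² = 0.23758.
t = T_v·H_d²/c_v = 0.23758×4.6²/3 = 1.676 years.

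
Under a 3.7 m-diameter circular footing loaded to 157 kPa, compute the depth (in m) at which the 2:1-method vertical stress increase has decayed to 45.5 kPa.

z ≈ 3.17 m

2:1 spreading — at depth z the loaded area has grown by z in each plan dimension:
qD²/(D+z)² = Δσ_z ⇒ z = D(√(q/Δσ_z) − 1) = 3.7×(√(157/45.5) − 1) = 3.173 m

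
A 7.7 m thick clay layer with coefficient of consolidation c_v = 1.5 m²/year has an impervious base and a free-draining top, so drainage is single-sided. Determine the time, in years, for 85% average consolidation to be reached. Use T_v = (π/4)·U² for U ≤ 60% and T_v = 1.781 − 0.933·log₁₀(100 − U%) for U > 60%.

t ≈ 27 years

Drainage path length: H_d = H = 7.7 m (single drainage).
U > 60%: T_v = 1.781 − 0.933·log₁₀(100 − 85) = 0.68371.
t = T_v·H_d²/c_v = 0.68371×7.7²/1.5 = 27.02 years.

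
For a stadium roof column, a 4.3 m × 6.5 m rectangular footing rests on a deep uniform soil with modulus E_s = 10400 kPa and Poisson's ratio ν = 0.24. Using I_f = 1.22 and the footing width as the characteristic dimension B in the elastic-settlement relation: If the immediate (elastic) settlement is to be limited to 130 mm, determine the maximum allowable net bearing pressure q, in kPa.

S_e = q·B·(1−ν²)/E_s · I_f  ⇒  q = S_e·E_s / (B·(1−ν²)·I_f).
q = 0.13 × 10400 / (4.3 × 0.9424 × 1.22) = 273.5 kPa

q ≈ 273 kPa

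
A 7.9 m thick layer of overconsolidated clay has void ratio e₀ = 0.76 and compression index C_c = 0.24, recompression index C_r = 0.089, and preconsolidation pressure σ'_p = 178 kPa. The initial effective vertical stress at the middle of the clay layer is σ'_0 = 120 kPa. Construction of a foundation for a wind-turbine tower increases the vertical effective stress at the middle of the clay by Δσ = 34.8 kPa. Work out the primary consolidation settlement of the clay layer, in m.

S_c ≈ 0.0442 m

Final effective stress: σ'_f = 120 + 34.8 = 154.8 kPa.
σ'_f = 154.8 ≤ σ'_p = 178 kPa, so the clay remains overconsolidated and only the recompression index applies:
S_c = C_r·H/(1+e₀)·log₁₀(σ'_f/σ'_0) = 0.089×7.9/1.76×log₁₀(154.8/120)
    = 0.39949 × 0.11059 = 0.04418 m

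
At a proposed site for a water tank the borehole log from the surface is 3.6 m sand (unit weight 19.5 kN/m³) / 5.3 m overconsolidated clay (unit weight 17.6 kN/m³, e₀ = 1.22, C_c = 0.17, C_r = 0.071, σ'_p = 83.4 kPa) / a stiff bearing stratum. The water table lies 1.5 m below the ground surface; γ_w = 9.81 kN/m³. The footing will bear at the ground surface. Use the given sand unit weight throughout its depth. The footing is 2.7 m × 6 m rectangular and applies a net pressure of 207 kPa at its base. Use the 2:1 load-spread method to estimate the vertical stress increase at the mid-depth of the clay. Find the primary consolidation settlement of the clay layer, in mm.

S_c ≈ 46.1 mm

Mid-depth of clay below the ground surface: z = 3.6 + 5.3/2 = 6.25 m.
Total vertical stress at mid-clay: σ_v = 19.5×3.6 + 17.6×2.65 = 116.84 kPa.
Pore pressure: u = 9.81×(6.25 − 1.5) = 46.598 kPa.
Initial effective stress: σ'_0 = σ_v − u = 116.84 − 46.598 = 70.242 kPa.
Stress increase at mid-clay by the 2:1 spreading method:
Δσ = qBL/((B+z)(L+z)) = 207×2.7×6/((2.7+6.25)(6+6.25)) = 30.586 kPa
Final effective stress: σ'_f = 70.242 + 30.586 = 100.83 kPa.
σ'_f = 100.83 > σ'_p = 83.4 kPa, so the stress path crosses the preconsolidation pressure — recompression up to σ'_p, then virgin compression beyond:
S_c = H/(1+e₀)·[C_r·log₁₀(σ'_p/σ'_0) + C_c·log₁₀(σ'_f/σ'_p)]
    = 5.3/2.22 × [0.071×log₁₀(83.4/70.242) + 0.17×log₁₀(100.83/83.4)]
    = 2.3874 × [0.0052944 + 0.014012] = 0.04609 m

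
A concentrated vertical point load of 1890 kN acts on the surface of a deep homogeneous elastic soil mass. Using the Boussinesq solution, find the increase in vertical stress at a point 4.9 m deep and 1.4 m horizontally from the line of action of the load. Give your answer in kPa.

Boussinesq vertical stress below a point load on an elastic half-space:
Δσ_z = 3P/(2πz²) · [1 + (r/z)²]^(−5/2)
r/z = 1.4/4.9 = 0.28571; [1+(r/z)²]^(−5/2) = 0.82187.
Δσ_z = 3×1890/(2π×4.9²) × 0.82187 = 37.585 × 0.82187 = 30.89 kPa

Δσ_z ≈ 30.9 kPa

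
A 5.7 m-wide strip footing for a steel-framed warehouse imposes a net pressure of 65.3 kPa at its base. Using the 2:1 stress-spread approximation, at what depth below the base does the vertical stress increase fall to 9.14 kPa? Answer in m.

2:1 spreading — at depth z the loaded area has grown by z in each plan dimension:
qB/(B+z) = Δσ_z ⇒ z = qB/Δσ_z − B = 65.3×5.7/9.14 − 5.7 = 35.02 m

z ≈ 35 m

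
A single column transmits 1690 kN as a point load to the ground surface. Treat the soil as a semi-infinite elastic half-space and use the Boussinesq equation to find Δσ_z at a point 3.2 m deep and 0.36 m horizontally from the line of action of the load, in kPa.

Δσ_z ≈ 76.4 kPa

Boussinesq vertical stress below a point load on an elastic half-space:
Δσ_z = 3P/(2πz²) · [1 + (r/z)²]^(−5/2)
r/z = 0.36/3.2 = 0.1125; [1+(r/z)²]^(−5/2) = 0.96905.
Δσ_z = 3×1690/(2π×3.2²) × 0.96905 = 78.8 × 0.96905 = 76.36 kPa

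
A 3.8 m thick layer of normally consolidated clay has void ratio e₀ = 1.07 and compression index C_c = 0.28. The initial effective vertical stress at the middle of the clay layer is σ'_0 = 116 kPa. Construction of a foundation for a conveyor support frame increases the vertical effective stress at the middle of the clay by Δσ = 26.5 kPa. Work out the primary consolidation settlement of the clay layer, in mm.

Final effective stress: σ'_f = σ'_0 + Δσ = 116 + 26.5 = 142.5 kPa.
Normally consolidated clay, so the full stress increment lies on the virgin compression line:
S_c = C_c·H/(1+e₀)·log₁₀(σ'_f/σ'_0) = 0.28×3.8/(1+1.07)×log₁₀(142.5/116)
    = 0.51401 × 0.089357 = 0.04593 m

S_c ≈ 45.9 mm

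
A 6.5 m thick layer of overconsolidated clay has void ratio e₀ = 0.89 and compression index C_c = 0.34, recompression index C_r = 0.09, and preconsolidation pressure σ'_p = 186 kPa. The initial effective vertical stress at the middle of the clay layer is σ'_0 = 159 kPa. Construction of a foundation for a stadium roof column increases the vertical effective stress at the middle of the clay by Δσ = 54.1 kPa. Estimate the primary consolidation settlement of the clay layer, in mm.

Final effective stress: σ'_f = 159 + 54.1 = 213.1 kPa.
σ'_f = 213.1 > σ'_p = 186 kPa, so the stress path crosses the preconsolidation pressure — recompression up to σ'_p, then virgin compression beyond:
S_c = H/(1+e₀)·[C_r·log₁₀(σ'_p/σ'_0) + C_c·log₁₀(σ'_f/σ'_p)]
    = 6.5/1.89 × [0.09×log₁₀(186/159) + 0.34×log₁₀(213.1/186)]
    = 3.4392 × [0.0061304 + 0.020084] = 0.09016 m

S_c ≈ 90.2 mm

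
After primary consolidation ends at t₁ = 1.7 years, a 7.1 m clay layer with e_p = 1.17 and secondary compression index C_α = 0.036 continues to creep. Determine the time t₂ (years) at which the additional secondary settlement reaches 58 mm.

t₂ ≈ 5.28 years

S_s = C_α·H/(1+e_p)·log₁₀(t₂/t₁) ⇒ log₁₀(t₂/t₁) = S_s·(1+e_p)/(C_α·H).
log₁₀(t₂/t₁) = 0.058 × (1+1.17) / (0.036×7.1) = 0.4924
t₂ = t₁ × 10^0.4924 = 1.7 × 3.107 = 5.283 years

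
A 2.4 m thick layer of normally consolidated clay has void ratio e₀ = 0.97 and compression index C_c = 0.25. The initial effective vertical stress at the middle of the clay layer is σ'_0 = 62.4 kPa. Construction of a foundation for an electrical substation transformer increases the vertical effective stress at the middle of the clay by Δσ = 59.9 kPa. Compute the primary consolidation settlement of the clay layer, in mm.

Final effective stress: σ'_f = σ'_0 + Δσ = 62.4 + 59.9 = 122.3 kPa.
Normally consolidated clay, so the full stress increment lies on the virgin compression line:
S_c = C_c·H/(1+e₀)·log₁₀(σ'_f/σ'_0) = 0.25×2.4/(1+0.97)×log₁₀(122.3/62.4)
    = 0.30457 × 0.29224 = 0.08901 m

S_c ≈ 89 mm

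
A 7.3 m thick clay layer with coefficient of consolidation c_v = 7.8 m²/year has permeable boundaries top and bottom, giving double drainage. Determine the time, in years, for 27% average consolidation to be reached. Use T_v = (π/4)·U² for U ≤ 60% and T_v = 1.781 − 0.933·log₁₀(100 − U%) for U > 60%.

t ≈ 0.0978 years

Drainage path length: H_d = H/2 = 3.65 m (double drainage).
U ≤ 60%: T_v = (π/4)·U² = (π/4)×0.27² = 0.057256.
t = T_v·H_d²/c_v = 0.057256×3.65²/7.8 = 0.09779 years.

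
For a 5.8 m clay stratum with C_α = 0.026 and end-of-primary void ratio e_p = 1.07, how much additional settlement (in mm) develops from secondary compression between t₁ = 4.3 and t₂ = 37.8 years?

S_s ≈ 68.8 mm

Secondary compression: S_s = C_α·H/(1+e_p)·log₁₀(t₂/t₁)
S_s = 0.026×5.8/(1+1.07)×log₁₀(37.8/4.3)
    = 0.07285 × 0.944 = 0.06877 m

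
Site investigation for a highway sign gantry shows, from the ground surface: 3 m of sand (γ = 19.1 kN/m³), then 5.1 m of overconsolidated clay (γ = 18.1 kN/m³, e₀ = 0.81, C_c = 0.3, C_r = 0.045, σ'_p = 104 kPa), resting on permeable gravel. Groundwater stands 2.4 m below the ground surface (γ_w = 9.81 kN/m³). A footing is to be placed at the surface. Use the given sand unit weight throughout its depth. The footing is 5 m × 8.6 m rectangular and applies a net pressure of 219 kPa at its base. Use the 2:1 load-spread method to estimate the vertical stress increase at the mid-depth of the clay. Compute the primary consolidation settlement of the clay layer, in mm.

Mid-depth of clay below the ground surface: z = 3 + 5.1/2 = 5.55 m.
Total vertical stress at mid-clay: σ_v = 19.1×3 + 18.1×2.55 = 103.46 kPa.
Pore pressure: u = 9.81×(5.55 − 2.4) = 30.902 kPa.
Initial effective stress: σ'_0 = σ_v − u = 103.46 − 30.902 = 72.558 kPa.
Stress increase at mid-clay by the 2:1 spreading method:
Δσ = qBL/((B+z)(L+z)) = 219×5×8.6/((5+5.55)(8.6+5.55)) = 63.082 kPa
Final effective stress: σ'_f = 72.558 + 63.082 = 135.64 kPa.
σ'_f = 135.64 > σ'_p = 104 kPa, so the stress path crosses the preconsolidation pressure — recompression up to σ'_p, then virgin compression beyond:
S_c = H/(1+e₀)·[C_r·log₁₀(σ'_p/σ'_0) + C_c·log₁₀(σ'_f/σ'_p)]
    = 5.1/1.81 × [0.045×log₁₀(104/72.558) + 0.3×log₁₀(135.64/104)]
    = 2.8177 × [0.0070357 + 0.034606] = 0.1173 m

S_c ≈ 117 mm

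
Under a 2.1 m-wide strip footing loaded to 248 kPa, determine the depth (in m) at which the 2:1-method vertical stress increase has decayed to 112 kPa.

2:1 spreading — at depth z the loaded area has grown by z in each plan dimension:
qB/(B+z) = Δσ_z ⇒ z = qB/Δσ_z − B = 248×2.1/112 − 2.1 = 2.55 m

z ≈ 2.55 m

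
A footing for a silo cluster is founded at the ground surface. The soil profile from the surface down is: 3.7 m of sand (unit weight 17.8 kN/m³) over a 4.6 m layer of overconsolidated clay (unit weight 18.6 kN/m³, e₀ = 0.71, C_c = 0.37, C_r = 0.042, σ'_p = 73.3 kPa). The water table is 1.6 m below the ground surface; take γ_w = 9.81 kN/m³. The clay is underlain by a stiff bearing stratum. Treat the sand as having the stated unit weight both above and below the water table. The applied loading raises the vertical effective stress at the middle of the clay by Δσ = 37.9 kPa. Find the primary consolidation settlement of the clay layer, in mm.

Mid-depth of clay below the ground surface: z = 3.7 + 4.6/2 = 6 m.
Total vertical stress at mid-clay: σ_v = 17.8×3.7 + 18.6×2.3 = 108.64 kPa.
Pore pressure: u = 9.81×(6 − 1.6) = 43.164 kPa.
Initial effective stress: σ'_0 = σ_v − u = 108.64 − 43.164 = 65.476 kPa.
Final effective stress: σ'_f = 65.476 + 37.9 = 103.38 kPa.
σ'_f = 103.38 > σ'_p = 73.3 kPa, so the stress path crosses the preconsolidation pressure — recompression up to σ'_p, then virgin compression beyond:
S_c = H/(1+e₀)·[C_r·log₁₀(σ'_p/σ'_0) + C_c·log₁₀(σ'_f/σ'_p)]
    = 4.6/1.71 × [0.042×log₁₀(73.3/65.476) + 0.37×log₁₀(103.38/73.3)]
    = 2.6901 × [0.0020589 + 0.055253] = 0.1542 m

S_c ≈ 154 mm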